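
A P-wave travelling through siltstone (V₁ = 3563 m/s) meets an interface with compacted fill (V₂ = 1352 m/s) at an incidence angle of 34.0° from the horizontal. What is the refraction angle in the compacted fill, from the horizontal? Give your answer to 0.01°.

71.66°

Angle from the normal: 90° − 34.0° = 56.0°.
sin θ₁/V₁ = sin θ₂/V₂ ⇒ sin θ₂ = 1352·sin 56.0°/3563 = 1352·0.8290/3563 = 0.3146.
θ₂ = sin⁻¹(0.3146) = 18.34° (from vertical).
From the interface: 90° − 18.34° = 71.66°.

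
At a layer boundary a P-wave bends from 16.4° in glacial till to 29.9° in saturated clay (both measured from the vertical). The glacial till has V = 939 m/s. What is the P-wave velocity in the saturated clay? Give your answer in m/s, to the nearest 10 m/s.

1660 m/s

sin 16.4° = 0.2823; sin 29.9° = 0.4985.
V₂ = V₁·(sin θ₂/sin θ₁) = 939·(0.4985/0.2823) = 1657.85 m/s.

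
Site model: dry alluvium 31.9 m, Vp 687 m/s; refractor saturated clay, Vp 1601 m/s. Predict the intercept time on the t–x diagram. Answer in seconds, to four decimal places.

θ_c = arcsin(V₁/V₂) = arcsin(687/1601) = 25.41°; cos θ_c = 0.9033.
tᵢ = 2h·cos θ_c / V₁ = 2·31.9·0.9033 / 687 = 0.08388 s.

0.0839 s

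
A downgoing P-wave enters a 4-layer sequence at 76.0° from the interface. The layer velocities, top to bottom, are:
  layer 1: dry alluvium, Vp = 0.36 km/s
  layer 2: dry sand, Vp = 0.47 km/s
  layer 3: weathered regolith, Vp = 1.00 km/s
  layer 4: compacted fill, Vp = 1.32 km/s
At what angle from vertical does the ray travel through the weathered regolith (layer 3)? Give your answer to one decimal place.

From the normal: θ₁ = 90° − 76.0° = 14.0°.
Ray parameter p = sin 14.0° / 0.36 = 6.7201e-01 s/km.
sin θ_3 = p·V_3 = 6.7201e-01 × 1.00 = 0.6720.
θ_3 = 42.22° from the vertical.

42.2°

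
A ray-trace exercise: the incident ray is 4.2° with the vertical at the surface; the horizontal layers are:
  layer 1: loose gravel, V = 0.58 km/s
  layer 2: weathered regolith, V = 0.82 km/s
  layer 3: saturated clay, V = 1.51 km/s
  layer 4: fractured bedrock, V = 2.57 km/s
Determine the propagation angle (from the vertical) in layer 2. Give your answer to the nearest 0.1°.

5.9°

Ray parameter p = sin 4.2° / 0.58 = 1.2627e-01 s/km.
sin θ_2 = p·V_2 = 1.2627e-01 × 0.82 = 0.1035.
θ_2 = 5.94° from the vertical.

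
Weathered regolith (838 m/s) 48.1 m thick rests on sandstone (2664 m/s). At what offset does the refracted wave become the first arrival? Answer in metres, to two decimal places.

133.22 m

θ_c = arcsin(838/2664) = 18.33°, so cos θ_c = 0.9492 and tᵢ = 2h cos θ_c/V₁ = 0.1090 s.
At crossover x/V₁ = x/V₂ + tᵢ ⇒ x = tᵢ/(1/V₁ − 1/V₂) = 0.10897/(1.1933e-03 − 3.7538e-04) = 133.22 m.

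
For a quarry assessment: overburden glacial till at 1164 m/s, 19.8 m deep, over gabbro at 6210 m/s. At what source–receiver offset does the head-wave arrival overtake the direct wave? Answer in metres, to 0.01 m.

47.87 m

θ_c = arcsin(1164/6210) = 10.80°, so cos θ_c = 0.9823 and tᵢ = 2h cos θ_c/V₁ = 0.0334 s.
At crossover x/V₁ = x/V₂ + tᵢ ⇒ x = tᵢ/(1/V₁ − 1/V₂) = 0.03342/(8.5911e-04 − 1.6103e-04) = 47.87 m.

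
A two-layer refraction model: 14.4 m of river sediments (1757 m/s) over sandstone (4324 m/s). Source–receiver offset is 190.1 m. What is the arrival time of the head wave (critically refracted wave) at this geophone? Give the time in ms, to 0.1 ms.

t = x/V₂ + 2h·√(V₂²−V₁²)/(V₁V₂).
√(V₂²−V₁²) = √(4324²−1757²) = 3950.9 m/s; delay term = 2·14.4·3950.9/(1757·4324) = 0.01498 s.
t = 190.1/4324 + 0.01498 = 0.05894 s.

58.9 ms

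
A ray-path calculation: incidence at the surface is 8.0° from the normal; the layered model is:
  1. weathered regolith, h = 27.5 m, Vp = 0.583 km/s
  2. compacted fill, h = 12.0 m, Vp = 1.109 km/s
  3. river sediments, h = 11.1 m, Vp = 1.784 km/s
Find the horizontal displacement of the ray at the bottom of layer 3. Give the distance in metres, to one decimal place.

12.4 m

Ray parameter p = sin 8.0° / 0.583 km/s = 2.3872e-01 s/km.
Layer 1: θ = 8.00°; offset = 27.5·tan 8.00° = 3.865 m.
Layer 2: sin θ = p·1.109 = 0.2647 → θ = 15.35°; offset = 12.0·tan 15.35° = 3.294 m.
Layer 3: sin θ = p·1.784 = 0.4259 → θ = 25.21°; offset = 11.1·tan 25.21° = 5.225 m.
Summing the layer offsets gives 12.384 m.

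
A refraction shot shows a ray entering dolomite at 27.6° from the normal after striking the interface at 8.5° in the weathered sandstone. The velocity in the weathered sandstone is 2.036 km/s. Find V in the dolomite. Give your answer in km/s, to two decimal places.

sin 8.5° = 0.1478; sin 27.6° = 0.4633.
V₂ = V₁·(sin θ₂/sin θ₁) = 2.036·(0.4633/0.1478) = 6.38 km/s.

6.38 km/s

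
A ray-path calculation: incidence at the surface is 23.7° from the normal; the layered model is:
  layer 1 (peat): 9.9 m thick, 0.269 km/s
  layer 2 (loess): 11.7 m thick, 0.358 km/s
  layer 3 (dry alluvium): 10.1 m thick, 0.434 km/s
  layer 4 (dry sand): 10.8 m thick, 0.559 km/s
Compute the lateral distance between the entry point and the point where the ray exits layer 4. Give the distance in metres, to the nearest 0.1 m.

36.8 m

Ray parameter p = sin 23.7° / 0.269 km/s = 1.4942e+00 s/km.
Layer 1: θ = 23.70°; offset = 9.9·tan 23.70° = 4.346 m.
Layer 2: sin θ = p·0.358 = 0.5349 → θ = 32.34°; offset = 11.7·tan 32.34° = 7.408 m.
Layer 3: sin θ = p·0.434 = 0.6485 → θ = 40.43°; offset = 10.1·tan 40.43° = 8.604 m.
Layer 4: sin θ = p·0.559 = 0.8353 → θ = 56.64°; offset = 10.8·tan 56.64° = 16.407 m.
Total horizontal offset = 36.765 m.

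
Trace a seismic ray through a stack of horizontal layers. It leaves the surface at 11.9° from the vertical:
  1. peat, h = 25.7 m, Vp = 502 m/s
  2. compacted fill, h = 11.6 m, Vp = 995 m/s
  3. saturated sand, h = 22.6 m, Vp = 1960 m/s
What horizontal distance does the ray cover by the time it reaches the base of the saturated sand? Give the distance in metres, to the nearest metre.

41 m

p = sin θ₁/V₁ = sin 11.9°/502 = 4.1077e-04 s/m is conserved through the stack.
Layer 1: θ = 11.90°; offset = 25.7·tan 11.90° = 5.416 m.
Layer 2: sin θ = p·995 = 0.4087 → θ = 24.12°; offset = 11.6·tan 24.12° = 5.195 m.
Layer 3: sin θ = p·1960 = 0.8051 → θ = 53.62°; offset = 22.6·tan 53.62° = 30.676 m.
Total horizontal offset = 41.287 m.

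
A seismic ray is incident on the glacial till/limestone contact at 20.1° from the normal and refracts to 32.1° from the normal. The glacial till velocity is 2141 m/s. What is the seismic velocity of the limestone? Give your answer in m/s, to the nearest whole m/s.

3311 m/s

sin 20.1° = 0.3437; sin 32.1° = 0.5314.
V₂ = V₁·(sin θ₂/sin θ₁) = 2141·(0.5314/0.3437) = 3310.61 m/s.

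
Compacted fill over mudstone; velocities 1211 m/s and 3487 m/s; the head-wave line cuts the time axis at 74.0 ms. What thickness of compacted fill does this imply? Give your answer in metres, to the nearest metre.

48 m

θ_c = arcsin(1211/3487) = 20.32°; cos θ_c = 0.9378.
tᵢ = 2h cos θ_c/V₁ ⇒ h = tᵢ·V₁/(2 cos θ_c) = 0.074·1211/(2·0.9378) = 47.78 m.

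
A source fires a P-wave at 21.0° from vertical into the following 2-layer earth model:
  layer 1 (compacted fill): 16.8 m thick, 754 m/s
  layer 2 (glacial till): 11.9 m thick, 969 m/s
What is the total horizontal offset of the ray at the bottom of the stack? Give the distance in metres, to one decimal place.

12.6 m

Apply Snell's law at each interface; in layer i the horizontal offset is hᵢ·tan θᵢ.
Layer 1: θ = 21.00°; offset = 16.8·tan 21.00° = 6.449 m.
Layer 2: sin θ = 969·sin 21.0°/754 = 0.4606, θ = 27.42°; offset = 11.9·tan 27.42° = 6.174 m.
Total horizontal offset = 12.623 m.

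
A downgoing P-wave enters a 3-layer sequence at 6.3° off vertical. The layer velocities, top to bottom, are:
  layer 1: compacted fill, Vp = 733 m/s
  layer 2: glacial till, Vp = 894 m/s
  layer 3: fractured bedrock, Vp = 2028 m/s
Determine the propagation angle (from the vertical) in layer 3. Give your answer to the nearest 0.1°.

Ray parameter p = sin 6.3° / 733 = 1.4971e-04 s/m.
sin θ_3 = p·V_3 = 1.4971e-04 × 2028 = 0.3036.
θ_3 = arcsin 0.3036 = 17.67°.

17.7°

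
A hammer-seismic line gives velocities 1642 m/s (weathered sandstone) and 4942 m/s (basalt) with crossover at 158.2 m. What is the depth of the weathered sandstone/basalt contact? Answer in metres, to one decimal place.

x_cross = 2h·√((V₂+V₁)/(V₂−V₁)) → h = x_cross / (2·√((V₂+V₁)/(V₂−V₁))).
√((V₂+V₁)/(V₂−V₁)) = √((4942+1642)/(4942−1642)) = 1.4125.
h = 158.2 / (2·1.4125) = 56.00 m.

56.0 m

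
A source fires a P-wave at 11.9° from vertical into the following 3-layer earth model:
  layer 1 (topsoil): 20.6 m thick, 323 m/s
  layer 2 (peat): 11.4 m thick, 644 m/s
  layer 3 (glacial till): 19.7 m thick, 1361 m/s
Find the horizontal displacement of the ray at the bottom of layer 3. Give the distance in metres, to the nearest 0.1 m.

Apply Snell's law at each interface; in layer i the horizontal offset is hᵢ·tan θᵢ.
Layer 1: θ = 11.90°; offset = 20.6·tan 11.90° = 4.341 m.
Layer 2: sin θ = 644·sin 11.9°/323 = 0.4111, θ = 24.28°; offset = 11.4·tan 24.28° = 5.142 m.
Layer 3: sin θ = 1361·sin 11.9°/323 = 0.8689, θ = 60.33°; offset = 19.7·tan 60.33° = 34.576 m.
Σ offsets = 44.059 m.

44.1 m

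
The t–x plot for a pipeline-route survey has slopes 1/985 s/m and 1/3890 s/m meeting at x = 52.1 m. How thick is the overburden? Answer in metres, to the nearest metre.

20 m

h = (x_cross/2)·√((V₂−V₁)/(V₂+V₁)).
(V₂−V₁)/(V₂+V₁) = (3890−985)/(3890+985) = 0.5959; √ = 0.7719.
h = (52.1/2)·0.7719 = 20.11 m.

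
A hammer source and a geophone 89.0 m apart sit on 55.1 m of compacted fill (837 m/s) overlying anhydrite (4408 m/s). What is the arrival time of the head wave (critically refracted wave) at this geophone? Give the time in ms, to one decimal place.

θ_c = arcsin(V₁/V₂) = arcsin(837/4408) = 10.95°, cos θ_c = 0.9818.
Intercept time tᵢ = 2h cos θ_c / V₁ = 2·55.1·0.9818/837 = 0.12927 s.
t = x/V₂ + tᵢ = 89.0/4408 + 0.12927 = 0.14946 s.

149.5 ms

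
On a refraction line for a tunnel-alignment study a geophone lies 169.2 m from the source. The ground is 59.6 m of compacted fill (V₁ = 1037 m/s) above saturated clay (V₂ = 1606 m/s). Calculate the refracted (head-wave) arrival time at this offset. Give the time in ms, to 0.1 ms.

193.1 ms

t = x/V₂ + 2h·√(V₂²−V₁²)/(V₁V₂).
√(V₂²−V₁²) = √(1606²−1037²) = 1226.3 m/s; delay term = 2·59.6·1226.3/(1037·1606) = 0.08777 s.
t = 169.2/1606 + 0.08777 = 0.19313 s.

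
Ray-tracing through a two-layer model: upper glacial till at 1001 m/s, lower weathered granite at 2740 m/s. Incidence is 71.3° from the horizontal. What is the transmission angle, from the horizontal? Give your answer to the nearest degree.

Convert to the normal: θ₁ = 90° − 71.3° = 18.7°.
sin θ₁/V₁ = sin θ₂/V₂ ⇒ sin θ₂ = 2740·sin 18.7°/1001 = 2740·0.3206/1001 = 0.8776.
θ₂ = arcsin 0.8776 = 61.35° from the normal.
From the interface: 90° − 61.35° = 28.65°.

29°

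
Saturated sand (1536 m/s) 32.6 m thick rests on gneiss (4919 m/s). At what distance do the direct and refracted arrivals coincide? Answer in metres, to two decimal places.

90.06 m

θ_c = arcsin(1536/4919) = 18.20°, so cos θ_c = 0.9500 and tᵢ = 2h cos θ_c/V₁ = 0.0403 s.
At crossover x/V₁ = x/V₂ + tᵢ ⇒ x = tᵢ/(1/V₁ − 1/V₂) = 0.04033/(6.5104e-04 − 2.0329e-04) = 90.06 m.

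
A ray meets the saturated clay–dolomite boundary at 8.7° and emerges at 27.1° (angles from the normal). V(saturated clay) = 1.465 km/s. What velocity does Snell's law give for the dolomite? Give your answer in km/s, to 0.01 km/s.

Snell's law: sin 8.7°/V₁ = sin 27.1°/V₂.
V₂ = V₁·sin 27.1°/sin 8.7° = 1.465 × 3.0117 = 4.41 km/s.

4.41 km/s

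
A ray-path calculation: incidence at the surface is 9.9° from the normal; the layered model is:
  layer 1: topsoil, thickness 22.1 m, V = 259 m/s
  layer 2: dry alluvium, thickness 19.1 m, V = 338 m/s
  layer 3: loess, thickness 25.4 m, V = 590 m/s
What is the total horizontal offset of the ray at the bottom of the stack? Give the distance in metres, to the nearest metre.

Apply Snell's law at each interface; in layer i the horizontal offset is hᵢ·tan θᵢ.
Layer 1: θ = 9.90°; offset = 22.1·tan 9.90° = 3.857 m.
Layer 2: sin θ = 338·sin 9.9°/259 = 0.2244, θ = 12.97°; offset = 19.1·tan 12.97° = 4.398 m.
Layer 3: sin θ = 590·sin 9.9°/259 = 0.3917, θ = 23.06°; offset = 25.4·tan 23.06° = 10.812 m.
Total horizontal offset = 19.066 m.

19 m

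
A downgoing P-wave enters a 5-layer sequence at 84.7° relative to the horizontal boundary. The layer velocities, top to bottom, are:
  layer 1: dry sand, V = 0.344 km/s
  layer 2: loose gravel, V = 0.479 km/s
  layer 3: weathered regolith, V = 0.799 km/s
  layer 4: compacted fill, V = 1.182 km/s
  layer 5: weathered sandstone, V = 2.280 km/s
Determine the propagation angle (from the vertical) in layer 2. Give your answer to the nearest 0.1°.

7.4°

From the normal: θ₁ = 90° − 84.7° = 5.3°.
Snell's law across each interface conserves sin θ / V, so sin θ_2 = V_2·sin θ₁/V₁.
sin θ_2 = 0.479 × sin 5.3° / 0.344 = 0.1286.
θ_2 = arcsin 0.1286 = 7.39°.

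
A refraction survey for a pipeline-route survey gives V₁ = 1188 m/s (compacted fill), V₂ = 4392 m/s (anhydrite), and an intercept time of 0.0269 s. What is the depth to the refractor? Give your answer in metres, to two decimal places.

θ_c = arcsin(1188/4392) = 15.69°; cos θ_c = 0.9627.
tᵢ = 2h cos θ_c/V₁ ⇒ h = tᵢ·V₁/(2 cos θ_c) = 0.0269·1188/(2·0.9627) = 16.60 m.

16.60 m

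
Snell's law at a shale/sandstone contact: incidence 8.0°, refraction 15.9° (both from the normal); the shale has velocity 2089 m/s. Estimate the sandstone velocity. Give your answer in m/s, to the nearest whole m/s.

Snell's law: sin 8.0°/V₁ = sin 15.9°/V₂.
V₂ = V₁·sin 15.9°/sin 8.0° = 2089 × 1.9685 = 4112.15 m/s.

4112 m/s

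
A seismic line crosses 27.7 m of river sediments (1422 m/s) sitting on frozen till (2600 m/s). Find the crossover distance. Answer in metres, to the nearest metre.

x_cross = 2h·√((V₂+V₁)/(V₂−V₁)).
(V₂+V₁)/(V₂−V₁) = (2600+1422)/(2600−1422) = 3.4143; √ = 1.8478.
x_cross = 2·27.7·1.8478 = 102.37 m.

102 m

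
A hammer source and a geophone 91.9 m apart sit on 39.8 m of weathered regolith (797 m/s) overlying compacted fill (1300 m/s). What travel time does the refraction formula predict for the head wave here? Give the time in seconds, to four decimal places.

t = x/V₂ + 2h·√(V₂²−V₁²)/(V₁V₂).
√(V₂²−V₁²) = √(1300²−797²) = 1027.0 m/s; delay term = 2·39.8·1027.0/(797·1300) = 0.07890 s.
t = 91.9/1300 + 0.07890 = 0.14960 s.

0.1496 s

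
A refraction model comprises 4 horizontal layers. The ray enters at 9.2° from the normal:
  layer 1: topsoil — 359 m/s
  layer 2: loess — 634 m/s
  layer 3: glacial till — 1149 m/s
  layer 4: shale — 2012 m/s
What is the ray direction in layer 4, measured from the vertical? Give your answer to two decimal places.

Snell's law across each interface conserves sin θ / V, so sin θ_4 = V_4·sin θ₁/V₁.
sin θ_4 = 2012 × sin 9.2° / 359 = 0.8960.
θ_4 = 63.64° from the vertical.

63.64°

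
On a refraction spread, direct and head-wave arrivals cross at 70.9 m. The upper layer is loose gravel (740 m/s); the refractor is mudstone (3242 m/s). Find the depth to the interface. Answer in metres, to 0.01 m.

x_cross = 2h·√((V₂+V₁)/(V₂−V₁)) → h = x_cross / (2·√((V₂+V₁)/(V₂−V₁))).
√((V₂+V₁)/(V₂−V₁)) = √((3242+740)/(3242−740)) = 1.2616.
h = 70.9 / (2·1.2616) = 28.10 m.

28.10 m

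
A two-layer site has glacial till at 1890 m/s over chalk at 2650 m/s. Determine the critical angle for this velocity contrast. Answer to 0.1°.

At critical incidence the refracted ray runs along the interface (θ₂ = 90°), so sin θ_c = V₁/V₂.
θ_c = arcsin(1890/2650) = arcsin 0.7132 = 45.50°.

45.5°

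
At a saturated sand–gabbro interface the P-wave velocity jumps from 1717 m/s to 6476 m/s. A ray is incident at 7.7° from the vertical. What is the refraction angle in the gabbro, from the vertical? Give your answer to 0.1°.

30.4°

sin θ₁/V₁ = sin θ₂/V₂ ⇒ sin θ₂ = 6476·sin 7.7°/1717 = 6476·0.1340/1717 = 0.5054.
θ₂ = arcsin 0.5054 = 30.35° from the normal.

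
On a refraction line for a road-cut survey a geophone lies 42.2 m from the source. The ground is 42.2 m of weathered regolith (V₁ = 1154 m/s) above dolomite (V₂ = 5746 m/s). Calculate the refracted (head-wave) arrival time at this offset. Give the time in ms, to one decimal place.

t = x/V₂ + 2h·√(V₂²−V₁²)/(V₁V₂).
√(V₂²−V₁²) = √(5746²−1154²) = 5628.9 m/s; delay term = 2·42.2·5628.9/(1154·5746) = 0.07165 s.
t = 42.2/5746 + 0.07165 = 0.07899 s.

79.0 ms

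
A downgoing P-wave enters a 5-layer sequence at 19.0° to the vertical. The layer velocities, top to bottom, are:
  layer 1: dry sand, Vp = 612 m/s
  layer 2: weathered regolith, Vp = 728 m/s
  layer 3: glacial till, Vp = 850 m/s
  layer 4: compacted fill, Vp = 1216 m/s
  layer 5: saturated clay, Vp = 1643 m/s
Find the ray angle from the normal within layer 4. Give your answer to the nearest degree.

40°

Ray parameter p = sin 19.0° / 612 = 5.3197e-04 s/m.
sin θ_4 = p·V_4 = 5.3197e-04 × 1216 = 0.6469.
θ_4 = arcsin 0.6469 = 40.31°.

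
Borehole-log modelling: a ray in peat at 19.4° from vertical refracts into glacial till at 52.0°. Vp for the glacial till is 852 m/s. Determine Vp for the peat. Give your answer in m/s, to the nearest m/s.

Snell's law: sin 19.4°/V₁ = sin 52.0°/V₂.
V₁ = V₂·sin 19.4°/sin 52.0° = 852 × 0.4215 = 359.13 m/s.

359 m/s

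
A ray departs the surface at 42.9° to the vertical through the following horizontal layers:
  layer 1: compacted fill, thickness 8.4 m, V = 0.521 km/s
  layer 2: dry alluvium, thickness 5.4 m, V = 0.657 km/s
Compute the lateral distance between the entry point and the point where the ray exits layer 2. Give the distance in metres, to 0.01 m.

p = sin θ₁/V₁ = sin 42.9°/0.521 = 1.3066e+00 s/km is conserved through the stack.
Layer 1: θ = 42.90°; offset = 8.4·tan 42.90° = 7.8058 m.
Layer 2: sin θ = p·0.657 = 0.8584 → θ = 59.14°; offset = 5.4·tan 59.14° = 9.0367 m.
Σ offsets = 16.8424 m.

16.84 m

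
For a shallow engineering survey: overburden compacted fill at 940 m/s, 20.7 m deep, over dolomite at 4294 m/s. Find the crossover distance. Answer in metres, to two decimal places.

θ_c = arcsin(940/4294) = 12.65°, so cos θ_c = 0.9757 and tᵢ = 2h cos θ_c/V₁ = 0.0430 s.
At crossover x/V₁ = x/V₂ + tᵢ ⇒ x = tᵢ/(1/V₁ − 1/V₂) = 0.04297/(1.0638e-03 − 2.3288e-04) = 51.72 m.

51.72 m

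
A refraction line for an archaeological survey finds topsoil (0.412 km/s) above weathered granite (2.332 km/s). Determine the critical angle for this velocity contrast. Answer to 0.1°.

Critical incidence: sin θ_c = V₁/V₂ = 0.412/2.332 = 0.1767.
θ_c = arcsin 0.1767 = 10.18°.

10.2°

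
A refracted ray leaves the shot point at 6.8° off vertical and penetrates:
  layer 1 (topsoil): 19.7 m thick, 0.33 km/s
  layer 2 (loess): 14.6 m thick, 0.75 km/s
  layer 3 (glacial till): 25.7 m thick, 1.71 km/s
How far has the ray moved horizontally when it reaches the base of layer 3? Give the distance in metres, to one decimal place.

26.4 m

Ray parameter p = sin 6.8° / 0.33 km/s = 3.5880e-01 s/km.
Layer 1: θ = 6.80°; offset = 19.7·tan 6.80° = 2.349 m.
Layer 2: sin θ = p·0.75 = 0.2691 → θ = 15.61°; offset = 14.6·tan 15.61° = 4.079 m.
Layer 3: sin θ = p·1.71 = 0.6135 → θ = 37.85°; offset = 25.7·tan 37.85° = 19.968 m.
Σ offsets = 26.397 m.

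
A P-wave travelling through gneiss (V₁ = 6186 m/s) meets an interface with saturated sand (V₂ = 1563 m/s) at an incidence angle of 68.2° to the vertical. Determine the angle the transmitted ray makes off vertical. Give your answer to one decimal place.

Snell's law: sin θ₂ = (V₂/V₁)·sin θ₁ = (1563/6186)·sin 68.2° = 0.2346.
θ₂ = arcsin 0.2346 = 13.57° from the normal.

13.6°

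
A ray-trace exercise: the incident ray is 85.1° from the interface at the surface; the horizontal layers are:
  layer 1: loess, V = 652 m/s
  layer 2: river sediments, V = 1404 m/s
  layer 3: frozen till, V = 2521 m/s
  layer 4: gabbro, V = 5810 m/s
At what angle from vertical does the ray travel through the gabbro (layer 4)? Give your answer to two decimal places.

From the normal: θ₁ = 90° − 85.1° = 4.9°.
Snell's law across each interface conserves sin θ / V, so sin θ_4 = V_4·sin θ₁/V₁.
sin θ_4 = 5810 × sin 4.9° / 652 = 0.7612.
θ_4 = 49.57° from the vertical.

49.57°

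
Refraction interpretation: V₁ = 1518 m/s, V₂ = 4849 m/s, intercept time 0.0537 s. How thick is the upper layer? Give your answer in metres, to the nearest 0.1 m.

h = tᵢ·V₁·V₂ / (2·√(V₂²−V₁²)).
√(V₂²−V₁²) = √(4849² − 1518²) = 4605.3 m/s.
h = 0.0537 s × 1518 × 4849 / (2 × 4605.3) = 42.92 m.

42.9 m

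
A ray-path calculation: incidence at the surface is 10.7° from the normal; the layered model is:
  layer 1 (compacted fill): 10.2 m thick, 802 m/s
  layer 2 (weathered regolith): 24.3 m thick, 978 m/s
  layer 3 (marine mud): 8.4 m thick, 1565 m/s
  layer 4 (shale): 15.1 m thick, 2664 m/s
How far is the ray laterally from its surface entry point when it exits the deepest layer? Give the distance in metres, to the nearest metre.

Apply Snell's law at each interface; in layer i the horizontal offset is hᵢ·tan θᵢ.
Layer 1: θ = 10.70°; offset = 10.2·tan 10.70° = 1.927 m.
Layer 2: sin θ = 978·sin 10.7°/802 = 0.2264, θ = 13.09°; offset = 24.3·tan 13.09° = 5.648 m.
Layer 3: sin θ = 1565·sin 10.7°/802 = 0.3623, θ = 21.24°; offset = 8.4·tan 21.24° = 3.265 m.
Layer 4: sin θ = 2664·sin 10.7°/802 = 0.6167, θ = 38.08°; offset = 15.1·tan 38.08° = 11.830 m.
Summing the layer offsets gives 22.671 m.

23 m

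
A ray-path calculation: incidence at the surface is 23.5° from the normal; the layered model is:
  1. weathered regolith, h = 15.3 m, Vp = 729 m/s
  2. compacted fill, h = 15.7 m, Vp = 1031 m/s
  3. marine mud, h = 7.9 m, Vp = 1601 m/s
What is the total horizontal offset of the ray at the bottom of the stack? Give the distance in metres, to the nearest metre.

Apply Snell's law at each interface; in layer i the horizontal offset is hᵢ·tan θᵢ.
Layer 1: θ = 23.50°; offset = 15.3·tan 23.50° = 6.653 m.
Layer 2: sin θ = 1031·sin 23.5°/729 = 0.5639, θ = 34.33°; offset = 15.7·tan 34.33° = 10.721 m.
Layer 3: sin θ = 1601·sin 23.5°/729 = 0.8757, θ = 61.13°; offset = 7.9·tan 61.13° = 14.328 m.
Total horizontal offset = 31.702 m.

32 m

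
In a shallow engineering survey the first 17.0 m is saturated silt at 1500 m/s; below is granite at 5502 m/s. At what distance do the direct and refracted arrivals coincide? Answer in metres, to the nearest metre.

θ_c = arcsin(1500/5502) = 15.82°, so cos θ_c = 0.9621 and tᵢ = 2h cos θ_c/V₁ = 0.0218 s.
At crossover x/V₁ = x/V₂ + tᵢ ⇒ x = tᵢ/(1/V₁ − 1/V₂) = 0.02181/(6.6667e-04 − 1.8175e-04) = 44.97 m.

45 m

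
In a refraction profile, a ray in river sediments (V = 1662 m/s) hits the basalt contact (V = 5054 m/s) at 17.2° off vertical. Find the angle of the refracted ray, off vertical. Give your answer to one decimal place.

64.1°

Snell's law: sin θ₂ = (V₂/V₁)·sin θ₁ = (5054/1662)·sin 17.2° = 0.8992.
θ₂ = arcsin 0.8992 = 64.06° from the normal.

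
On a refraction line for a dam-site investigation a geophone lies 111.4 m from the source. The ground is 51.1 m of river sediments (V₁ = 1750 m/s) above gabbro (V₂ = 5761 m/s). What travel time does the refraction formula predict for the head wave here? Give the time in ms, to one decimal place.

t = x/V₂ + 2h·√(V₂²−V₁²)/(V₁V₂).
√(V₂²−V₁²) = √(5761²−1750²) = 5488.8 m/s; delay term = 2·51.1·5488.8/(1750·5761) = 0.05564 s.
t = 111.4/5761 + 0.05564 = 0.07498 s.

75.0 ms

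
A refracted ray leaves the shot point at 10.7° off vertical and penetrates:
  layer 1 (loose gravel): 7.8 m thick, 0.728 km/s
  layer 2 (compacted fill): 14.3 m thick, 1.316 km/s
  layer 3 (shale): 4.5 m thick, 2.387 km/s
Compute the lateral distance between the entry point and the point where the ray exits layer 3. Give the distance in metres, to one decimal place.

10.0 m

Ray parameter p = sin 10.7° / 0.728 km/s = 2.5504e-01 s/km.
Layer 1: θ = 10.70°; offset = 7.8·tan 10.70° = 1.474 m.
Layer 2: sin θ = p·1.316 = 0.3356 → θ = 19.61°; offset = 14.3·tan 19.61° = 5.095 m.
Layer 3: sin θ = p·2.387 = 0.6088 → θ = 37.50°; offset = 4.5·tan 37.50° = 3.453 m.
Summing the layer offsets gives 10.022 m.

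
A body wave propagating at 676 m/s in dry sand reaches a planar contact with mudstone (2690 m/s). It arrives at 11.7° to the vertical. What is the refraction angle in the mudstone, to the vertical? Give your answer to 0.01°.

sin θ₁/V₁ = sin θ₂/V₂ ⇒ sin θ₂ = 2690·sin 11.7°/676 = 2690·0.2028/676 = 0.8069.
θ₂ = sin⁻¹(0.8069) = 53.80° (from vertical).

53.80°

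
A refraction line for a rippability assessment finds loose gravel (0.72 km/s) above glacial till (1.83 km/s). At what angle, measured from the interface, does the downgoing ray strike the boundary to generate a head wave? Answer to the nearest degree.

67°

At critical incidence the refracted ray runs along the interface (θ₂ = 90°), so sin θ_c = V₁/V₂.
θ_c = arcsin(0.72/1.83) = arcsin 0.3934 = 23.17°.
Measured from the interface: 90° − 23.17° = 66.83°.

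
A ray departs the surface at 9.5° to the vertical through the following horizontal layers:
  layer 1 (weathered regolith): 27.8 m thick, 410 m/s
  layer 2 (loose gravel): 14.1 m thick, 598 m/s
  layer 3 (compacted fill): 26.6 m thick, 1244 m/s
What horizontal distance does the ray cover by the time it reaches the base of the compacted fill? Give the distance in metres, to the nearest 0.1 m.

p = sin θ₁/V₁ = sin 9.5°/410 = 4.0256e-04 s/m is conserved through the stack.
Layer 1: θ = 9.50°; offset = 27.8·tan 9.50° = 4.652 m.
Layer 2: sin θ = p·598 = 0.2407 → θ = 13.93°; offset = 14.1·tan 13.93° = 3.497 m.
Layer 3: sin θ = p·1244 = 0.5008 → θ = 30.05°; offset = 26.6·tan 30.05° = 15.389 m.
Summing the layer offsets gives 23.539 m.

23.5 m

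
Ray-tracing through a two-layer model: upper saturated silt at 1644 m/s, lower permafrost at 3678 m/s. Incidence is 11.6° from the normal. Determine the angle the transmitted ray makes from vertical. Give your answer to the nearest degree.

sin θ₁/V₁ = sin θ₂/V₂ ⇒ sin θ₂ = 3678·sin 11.6°/1644 = 3678·0.2011/1644 = 0.4499.
θ₂ = arcsin 0.4499 = 26.73° from the normal.

27°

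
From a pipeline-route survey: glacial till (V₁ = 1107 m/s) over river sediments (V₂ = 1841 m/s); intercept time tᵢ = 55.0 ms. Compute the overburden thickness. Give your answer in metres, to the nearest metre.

38 m

θ_c = arcsin(1107/1841) = 36.96°; cos θ_c = 0.7990.
tᵢ = 2h cos θ_c/V₁ ⇒ h = tᵢ·V₁/(2 cos θ_c) = 0.055·1107/(2·0.7990) = 38.10 m.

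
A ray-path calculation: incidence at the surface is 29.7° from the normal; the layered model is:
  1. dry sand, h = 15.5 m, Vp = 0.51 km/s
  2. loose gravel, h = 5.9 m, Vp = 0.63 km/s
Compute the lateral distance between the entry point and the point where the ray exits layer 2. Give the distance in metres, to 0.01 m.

13.41 m

Ray parameter p = sin 29.7° / 0.51 km/s = 9.7149e-01 s/km.
Layer 1: θ = 29.70°; offset = 15.5·tan 29.70° = 8.8410 m.
Layer 2: sin θ = p·0.63 = 0.6120 → θ = 37.74°; offset = 5.9·tan 37.74° = 4.5661 m.
Summing the layer offsets gives 13.4072 m.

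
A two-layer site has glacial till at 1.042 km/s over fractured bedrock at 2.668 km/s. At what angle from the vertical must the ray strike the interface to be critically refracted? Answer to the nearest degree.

23°

Critical incidence: sin θ_c = V₁/V₂ = 1.042/2.668 = 0.3906.
θ_c = arcsin 0.3906 = 22.99°.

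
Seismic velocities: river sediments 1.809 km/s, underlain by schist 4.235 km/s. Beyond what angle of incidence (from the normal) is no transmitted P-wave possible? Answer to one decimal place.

At critical incidence the refracted ray runs along the interface (θ₂ = 90°), so sin θ_c = V₁/V₂.
θ_c = arcsin(1.809/4.235) = arcsin 0.4272 = 25.29°.

25.3°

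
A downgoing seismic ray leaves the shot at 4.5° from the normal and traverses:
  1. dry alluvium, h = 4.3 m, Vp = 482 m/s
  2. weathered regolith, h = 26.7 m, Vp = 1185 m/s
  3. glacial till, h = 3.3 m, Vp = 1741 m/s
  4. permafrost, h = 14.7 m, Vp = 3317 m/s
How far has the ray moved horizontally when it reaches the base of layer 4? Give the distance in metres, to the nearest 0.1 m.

p = sin θ₁/V₁ = sin 4.5°/482 = 1.6278e-04 s/m is conserved through the stack.
Layer 1: θ = 4.50°; offset = 4.3·tan 4.50° = 0.338 m.
Layer 2: sin θ = p·1185 = 0.1929 → θ = 11.12°; offset = 26.7·tan 11.12° = 5.249 m.
Layer 3: sin θ = p·1741 = 0.2834 → θ = 16.46°; offset = 3.3·tan 16.46° = 0.975 m.
Layer 4: sin θ = p·3317 = 0.5399 → θ = 32.68°; offset = 14.7·tan 32.68° = 9.430 m.
Total horizontal offset = 15.992 m.

16.0 m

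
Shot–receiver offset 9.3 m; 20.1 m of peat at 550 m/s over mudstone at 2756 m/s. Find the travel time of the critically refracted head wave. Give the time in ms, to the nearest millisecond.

75 ms

t = x/V₂ + 2h·√(V₂²−V₁²)/(V₁V₂).
√(V₂²−V₁²) = √(2756²−550²) = 2700.6 m/s; delay term = 2·20.1·2700.6/(550·2756) = 0.07162 s.
t = 9.3/2756 + 0.07162 = 0.07500 s.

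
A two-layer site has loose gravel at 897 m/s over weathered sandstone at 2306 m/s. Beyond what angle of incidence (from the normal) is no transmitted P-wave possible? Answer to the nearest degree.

At critical incidence the refracted ray runs along the interface (θ₂ = 90°), so sin θ_c = V₁/V₂.
θ_c = arcsin(897/2306) = arcsin 0.3890 = 22.89°.

23°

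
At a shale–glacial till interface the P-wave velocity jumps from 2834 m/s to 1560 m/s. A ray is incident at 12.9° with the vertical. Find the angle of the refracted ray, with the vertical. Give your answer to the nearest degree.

Snell's law: sin θ₂ = (V₂/V₁)·sin θ₁ = (1560/2834)·sin 12.9° = 0.1229.
θ₂ = sin⁻¹(0.1229) = 7.06° (from vertical).

7°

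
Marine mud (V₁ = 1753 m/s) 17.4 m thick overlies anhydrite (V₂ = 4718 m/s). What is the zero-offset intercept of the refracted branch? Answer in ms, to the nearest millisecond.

tᵢ = 2h·√(V₂²−V₁²)/(V₁V₂).
√(V₂²−V₁²) = √(4718²−1753²) = 4380.2 m/s.
tᵢ = 2·17.4·4380.2/(1753·4718) = 0.01843 s.

18 ms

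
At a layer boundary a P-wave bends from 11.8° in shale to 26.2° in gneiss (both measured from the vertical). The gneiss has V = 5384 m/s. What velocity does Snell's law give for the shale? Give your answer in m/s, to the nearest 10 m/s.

sin 11.8° = 0.2045; sin 26.2° = 0.4415.
V₁ = V₂·(sin θ₁/sin θ₂) = 5384·(0.2045/0.4415) = 2493.75 m/s.

2490 m/s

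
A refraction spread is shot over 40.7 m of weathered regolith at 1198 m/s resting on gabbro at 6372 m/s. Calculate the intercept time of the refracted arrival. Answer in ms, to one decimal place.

tᵢ = 2h·√(V₂²−V₁²)/(V₁V₂).
√(V₂²−V₁²) = √(6372²−1198²) = 6258.4 m/s.
tᵢ = 2·40.7·6258.4/(1198·6372) = 0.06673 s.

66.7 ms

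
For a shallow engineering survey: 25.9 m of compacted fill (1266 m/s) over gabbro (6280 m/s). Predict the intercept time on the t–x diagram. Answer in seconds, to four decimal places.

0.0401 s

tᵢ = 2h·√(V₂²−V₁²)/(V₁V₂).
√(V₂²−V₁²) = √(6280²−1266²) = 6151.1 m/s.
tᵢ = 2·25.9·6151.1/(1266·6280) = 0.04008 s.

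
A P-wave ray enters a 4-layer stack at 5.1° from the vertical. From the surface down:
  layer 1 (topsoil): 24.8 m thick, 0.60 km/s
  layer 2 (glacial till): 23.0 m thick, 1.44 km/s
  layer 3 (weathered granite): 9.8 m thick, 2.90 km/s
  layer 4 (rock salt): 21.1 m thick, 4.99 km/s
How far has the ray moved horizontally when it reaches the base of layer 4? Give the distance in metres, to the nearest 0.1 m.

35.1 m

Apply Snell's law at each interface; in layer i the horizontal offset is hᵢ·tan θᵢ.
Layer 1: θ = 5.10°; offset = 24.8·tan 5.10° = 2.213 m.
Layer 2: sin θ = 1.44·sin 5.1°/0.60 = 0.2133, θ = 12.32°; offset = 23.0·tan 12.32° = 5.023 m.
Layer 3: sin θ = 2.90·sin 5.1°/0.60 = 0.4297, θ = 25.45°; offset = 9.8·tan 25.45° = 4.663 m.
Layer 4: sin θ = 4.99·sin 5.1°/0.60 = 0.7393, θ = 47.67°; offset = 21.1·tan 47.67° = 23.166 m.
Σ offsets = 35.065 m.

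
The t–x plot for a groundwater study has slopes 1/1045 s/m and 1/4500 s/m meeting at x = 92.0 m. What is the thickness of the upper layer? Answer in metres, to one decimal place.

h = (x_cross/2)·√((V₂−V₁)/(V₂+V₁)).
(V₂−V₁)/(V₂+V₁) = (4500−1045)/(4500+1045) = 0.6231; √ = 0.7894.
h = (92.0/2)·0.7894 = 36.31 m.

36.3 m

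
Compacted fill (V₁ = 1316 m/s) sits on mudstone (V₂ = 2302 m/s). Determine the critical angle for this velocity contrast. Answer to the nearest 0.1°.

At critical incidence the refracted ray runs along the interface (θ₂ = 90°), so sin θ_c = V₁/V₂.
θ_c = arcsin(1316/2302) = arcsin 0.5717 = 34.87°.

34.9°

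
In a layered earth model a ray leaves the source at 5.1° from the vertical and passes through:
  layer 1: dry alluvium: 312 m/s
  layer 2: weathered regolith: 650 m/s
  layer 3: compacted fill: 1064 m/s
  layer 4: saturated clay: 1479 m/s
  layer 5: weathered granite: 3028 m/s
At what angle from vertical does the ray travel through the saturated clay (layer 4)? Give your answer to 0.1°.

Snell's law across each interface conserves sin θ / V, so sin θ_4 = V_4·sin θ₁/V₁.
sin θ_4 = 1479 × sin 5.1° / 312 = 0.4214.
θ_4 = arcsin 0.4214 = 24.92°.

24.9°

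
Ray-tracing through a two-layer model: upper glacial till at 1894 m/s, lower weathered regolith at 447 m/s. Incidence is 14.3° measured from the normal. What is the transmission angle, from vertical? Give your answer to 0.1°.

3.3°

sin θ₁/V₁ = sin θ₂/V₂ ⇒ sin θ₂ = 447·sin 14.3°/1894 = 447·0.2470/1894 = 0.0583.
θ₂ = arcsin 0.0583 = 3.34° from the normal.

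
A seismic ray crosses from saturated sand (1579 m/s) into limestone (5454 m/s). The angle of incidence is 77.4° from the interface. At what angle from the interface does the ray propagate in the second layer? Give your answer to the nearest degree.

41°

Angle from the normal: 90° − 77.4° = 12.6°.
Snell's law: sin θ₂ = (V₂/V₁)·sin θ₁ = (5454/1579)·sin 12.6° = 0.7535.
θ₂ = sin⁻¹(0.7535) = 48.89° (from vertical).
From the interface: 90° − 48.89° = 41.11°.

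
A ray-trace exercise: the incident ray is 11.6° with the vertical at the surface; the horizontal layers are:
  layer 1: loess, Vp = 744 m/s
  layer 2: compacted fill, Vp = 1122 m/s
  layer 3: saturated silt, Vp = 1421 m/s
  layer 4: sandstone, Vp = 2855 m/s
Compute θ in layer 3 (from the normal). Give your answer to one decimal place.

22.6°

Snell's law across each interface conserves sin θ / V, so sin θ_3 = V_3·sin θ₁/V₁.
sin θ_3 = 1421 × sin 11.6° / 744 = 0.3840.
θ_3 = 22.58° from the vertical.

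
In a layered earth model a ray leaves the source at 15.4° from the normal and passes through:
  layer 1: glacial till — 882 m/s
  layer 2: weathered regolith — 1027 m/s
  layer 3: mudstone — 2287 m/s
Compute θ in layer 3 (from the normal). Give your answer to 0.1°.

Snell's law across each interface conserves sin θ / V, so sin θ_3 = V_3·sin θ₁/V₁.
sin θ_3 = 2287 × sin 15.4° / 882 = 0.6886.
θ_3 = arcsin 0.6886 = 43.52°.

43.5°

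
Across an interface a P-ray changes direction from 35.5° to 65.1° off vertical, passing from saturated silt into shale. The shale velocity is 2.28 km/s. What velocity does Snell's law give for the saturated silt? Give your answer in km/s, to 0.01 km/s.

1.46 km/s

Snell's law: sin 35.5°/V₁ = sin 65.1°/V₂.
V₁ = V₂·sin 35.5°/sin 65.1° = 2.28 × 0.6402 = 1.46 km/s.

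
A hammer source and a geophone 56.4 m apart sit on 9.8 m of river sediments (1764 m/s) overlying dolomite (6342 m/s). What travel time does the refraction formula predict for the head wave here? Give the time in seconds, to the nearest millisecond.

0.020 s

θ_c = arcsin(V₁/V₂) = arcsin(1764/6342) = 16.15°, cos θ_c = 0.9605.
Intercept time tᵢ = 2h cos θ_c / V₁ = 2·9.8·0.9605/1764 = 0.01067 s.
t = x/V₂ + tᵢ = 56.4/6342 + 0.01067 = 0.01957 s.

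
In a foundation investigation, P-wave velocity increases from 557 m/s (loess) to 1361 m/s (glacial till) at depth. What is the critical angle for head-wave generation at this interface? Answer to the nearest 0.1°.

24.2°

At critical incidence the refracted ray runs along the interface (θ₂ = 90°), so sin θ_c = V₁/V₂.
θ_c = arcsin(557/1361) = arcsin 0.4093 = 24.16°.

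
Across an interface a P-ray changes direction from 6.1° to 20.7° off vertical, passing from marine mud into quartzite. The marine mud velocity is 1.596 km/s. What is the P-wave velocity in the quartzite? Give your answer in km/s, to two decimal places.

5.31 km/s

sin 6.1° = 0.1063; sin 20.7° = 0.3535.
V₂ = V₁·(sin θ₂/sin θ₁) = 1.596·(0.3535/0.1063) = 5.31 km/s.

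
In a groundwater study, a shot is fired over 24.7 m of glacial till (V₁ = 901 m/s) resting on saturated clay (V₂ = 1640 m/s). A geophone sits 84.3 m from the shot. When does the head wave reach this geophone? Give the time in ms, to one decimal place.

θ_c = arcsin(V₁/V₂) = arcsin(901/1640) = 33.33°, cos θ_c = 0.8356.
Intercept time tᵢ = 2h cos θ_c / V₁ = 2·24.7·0.8356/901 = 0.04581 s.
t = x/V₂ + tᵢ = 84.3/1640 + 0.04581 = 0.09721 s.

97.2 ms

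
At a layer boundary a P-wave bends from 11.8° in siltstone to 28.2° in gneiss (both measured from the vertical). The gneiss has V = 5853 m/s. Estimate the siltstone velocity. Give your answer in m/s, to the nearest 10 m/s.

sin 11.8° = 0.2045; sin 28.2° = 0.4726.
V₁ = V₂·(sin θ₁/sin θ₂) = 5853·(0.2045/0.4726) = 2532.88 m/s.

2530 m/s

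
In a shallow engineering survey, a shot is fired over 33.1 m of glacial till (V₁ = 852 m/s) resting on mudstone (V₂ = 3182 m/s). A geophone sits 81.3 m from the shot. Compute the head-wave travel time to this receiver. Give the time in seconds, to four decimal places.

θ_c = arcsin(V₁/V₂) = arcsin(852/3182) = 15.53°, cos θ_c = 0.9635.
Intercept time tᵢ = 2h cos θ_c / V₁ = 2·33.1·0.9635/852 = 0.07486 s.
t = x/V₂ + tᵢ = 81.3/3182 + 0.07486 = 0.10041 s.

0.1004 s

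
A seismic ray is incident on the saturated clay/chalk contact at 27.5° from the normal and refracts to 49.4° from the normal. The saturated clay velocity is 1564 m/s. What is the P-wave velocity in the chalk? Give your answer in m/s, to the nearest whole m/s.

2572 m/s

Snell's law: sin 27.5°/V₁ = sin 49.4°/V₂.
V₂ = V₁·sin 49.4°/sin 27.5° = 1564 × 1.6443 = 2571.75 m/s.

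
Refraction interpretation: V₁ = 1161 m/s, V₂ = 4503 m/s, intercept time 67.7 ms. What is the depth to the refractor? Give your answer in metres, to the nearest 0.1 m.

θ_c = arcsin(1161/4503) = 14.94°; cos θ_c = 0.9662.
tᵢ = 2h cos θ_c/V₁ ⇒ h = tᵢ·V₁/(2 cos θ_c) = 0.0677·1161/(2·0.9662) = 40.68 m.

40.7 m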